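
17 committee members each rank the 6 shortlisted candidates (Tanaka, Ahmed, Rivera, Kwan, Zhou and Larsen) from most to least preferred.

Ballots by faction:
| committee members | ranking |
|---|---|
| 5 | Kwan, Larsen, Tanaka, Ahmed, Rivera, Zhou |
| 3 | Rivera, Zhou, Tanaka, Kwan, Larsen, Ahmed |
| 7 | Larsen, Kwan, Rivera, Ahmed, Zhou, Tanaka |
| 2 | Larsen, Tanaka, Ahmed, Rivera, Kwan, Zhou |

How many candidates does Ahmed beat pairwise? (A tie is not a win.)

1

Ahmed against each rival (17 committee members):
Ahmed–Tanaka: Tanaka 10–7.
Ahmed vs Rivera: Rivera, 10–7.
Ahmed–Kwan: Kwan 15–2.
Ahmed vs Zhou: 14 to 3, Ahmed.
Ahmed vs Larsen: 0 for Ahmed, 17 for Larsen — Larsen by 17–0.
Ahmed beats Zhou; loses to Tanaka, Rivera, Kwan, Larsen — 1 pairwise win.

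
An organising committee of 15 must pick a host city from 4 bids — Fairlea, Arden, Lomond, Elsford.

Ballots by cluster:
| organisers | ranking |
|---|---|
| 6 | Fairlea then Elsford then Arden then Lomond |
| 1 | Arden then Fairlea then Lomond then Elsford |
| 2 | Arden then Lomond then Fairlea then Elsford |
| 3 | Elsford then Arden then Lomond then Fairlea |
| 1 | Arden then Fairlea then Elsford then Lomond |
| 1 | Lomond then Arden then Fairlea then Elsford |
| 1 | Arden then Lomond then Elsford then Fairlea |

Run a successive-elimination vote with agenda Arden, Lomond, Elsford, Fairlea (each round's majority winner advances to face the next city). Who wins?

Fairlea

Round 1: Arden vs Lomond — 14–1, Arden advances.
Round 2: Arden vs Elsford — 6–9, Elsford advances.
Round 3: Elsford vs Fairlea — 4–11, Fairlea advances.
The agenda winner is Fairlea.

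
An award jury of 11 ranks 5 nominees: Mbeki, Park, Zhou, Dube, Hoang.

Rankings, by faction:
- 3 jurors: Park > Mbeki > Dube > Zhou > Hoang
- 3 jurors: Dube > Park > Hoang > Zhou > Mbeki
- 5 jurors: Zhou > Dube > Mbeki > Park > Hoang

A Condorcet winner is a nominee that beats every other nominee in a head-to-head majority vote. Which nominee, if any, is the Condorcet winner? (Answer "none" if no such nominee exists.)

Pairwise majorities:
Mbeki–Park: Park 6–5.
Mbeki vs Zhou: Mbeki is ranked higher on 3 ballots, Zhou on 8. Zhou wins 8–3.
Mbeki vs Dube: Dube, 8–3.
Mbeki vs Hoang: Mbeki preferred on 3+5 = 8 ballots; Mbeki wins 8–3.
Park vs Zhou: Park, 6–5.
Park vs Dube: 3 for Park, 8 for Dube — Dube by 8–3.
Park vs Hoang: Park wins 11–0.
Zhou vs Dube: 5 to 6, Dube.
Zhou vs Hoang: Zhou, 8–3.
Dube vs Hoang: 11 to 0, Dube.
Dube beats each of Mbeki, Park, Zhou, Hoang — Dube is the Condorcet winner.

Dube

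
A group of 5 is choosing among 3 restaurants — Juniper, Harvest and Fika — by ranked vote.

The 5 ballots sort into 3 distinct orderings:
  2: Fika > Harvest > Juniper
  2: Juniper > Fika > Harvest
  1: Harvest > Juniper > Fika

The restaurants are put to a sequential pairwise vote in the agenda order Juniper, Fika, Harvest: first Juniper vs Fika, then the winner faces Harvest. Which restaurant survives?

Round 1: Juniper vs Fika — 3–2, Juniper advances.
Round 2: Juniper vs Harvest — 2–3, Harvest advances.
The agenda winner is Harvest.

Harvest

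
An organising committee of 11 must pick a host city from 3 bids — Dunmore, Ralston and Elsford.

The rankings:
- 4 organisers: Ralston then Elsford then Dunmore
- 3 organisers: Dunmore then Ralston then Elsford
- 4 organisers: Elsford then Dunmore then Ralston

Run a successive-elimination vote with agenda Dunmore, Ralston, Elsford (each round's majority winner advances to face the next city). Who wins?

Round 1: Dunmore vs Ralston — 7–4, Dunmore advances.
Round 2: Dunmore vs Elsford — 3–8, Elsford advances.
Elsford survives the agenda.

Elsford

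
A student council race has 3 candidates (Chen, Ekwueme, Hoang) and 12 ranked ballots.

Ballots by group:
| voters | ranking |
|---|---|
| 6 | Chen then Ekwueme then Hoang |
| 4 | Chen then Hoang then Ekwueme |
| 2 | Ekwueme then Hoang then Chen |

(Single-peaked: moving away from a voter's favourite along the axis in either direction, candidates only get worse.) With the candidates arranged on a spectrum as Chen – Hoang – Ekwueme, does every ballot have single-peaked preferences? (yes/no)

Axis positions: Chen=1, Hoang=2, Ekwueme=3.
Group 1: ranking walks positions 1-3-2; Ekwueme is ranked above Hoang even though Hoang lies between Ekwueme and the peak Chen on the axis — preferences dip and rise again. Not single-peaked.
Group 2 (peak Chen at position 1): ranking walks positions 1-2-3, expanding outward from the peak — single-peaked.
Group 3 (peak Ekwueme at position 3): ranking walks positions 3-2-1, expanding outward from the peak — single-peaked.
Group 1 violates single-peakedness, so the profile is not single-peaked on this axis.

no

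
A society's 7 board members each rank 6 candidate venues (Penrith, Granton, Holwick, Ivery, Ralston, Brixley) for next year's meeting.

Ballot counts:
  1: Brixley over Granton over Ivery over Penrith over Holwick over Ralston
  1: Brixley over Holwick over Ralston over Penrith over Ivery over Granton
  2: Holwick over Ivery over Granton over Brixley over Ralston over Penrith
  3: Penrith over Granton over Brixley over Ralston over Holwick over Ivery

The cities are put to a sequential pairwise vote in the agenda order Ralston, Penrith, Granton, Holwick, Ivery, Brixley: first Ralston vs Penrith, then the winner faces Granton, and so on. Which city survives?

Round 1: Ralston vs Penrith — 3–4, Penrith advances.
Round 2: Penrith vs Granton — 4–3, Penrith advances.
Round 3: Penrith vs Holwick — 4–3, Penrith advances.
Round 4: Penrith vs Ivery — 4–3, Penrith advances.
Round 5: Penrith vs Brixley — 3–4, Brixley advances.
Brixley survives the agenda.

Brixley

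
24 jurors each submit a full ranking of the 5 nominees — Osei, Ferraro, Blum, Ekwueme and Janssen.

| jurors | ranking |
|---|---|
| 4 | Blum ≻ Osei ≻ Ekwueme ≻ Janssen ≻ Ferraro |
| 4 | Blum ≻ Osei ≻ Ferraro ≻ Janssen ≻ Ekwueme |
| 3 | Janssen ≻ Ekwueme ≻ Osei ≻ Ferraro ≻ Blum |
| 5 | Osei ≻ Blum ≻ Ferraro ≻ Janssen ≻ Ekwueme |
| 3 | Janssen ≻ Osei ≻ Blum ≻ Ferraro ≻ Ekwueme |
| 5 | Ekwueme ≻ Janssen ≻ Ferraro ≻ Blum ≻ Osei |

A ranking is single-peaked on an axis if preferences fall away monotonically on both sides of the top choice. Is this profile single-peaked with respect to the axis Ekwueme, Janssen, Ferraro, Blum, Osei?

no

Axis positions: Ekwueme=1, Janssen=2, Ferraro=3, Blum=4, Osei=5.
Ballot type 1: ranking walks positions 4-5-1-2-3; Ekwueme is ranked above Ferraro even though Ferraro lies between Ekwueme and the peak Blum on the axis — preferences dip and rise again. Not single-peaked.
Ballot type 2 (peak Blum at position 4): ranking walks positions 4-5-3-2-1, expanding outward from the peak — single-peaked.
Ballot type 3: ranking walks positions 2-1-5-3-4; Osei is ranked above Ferraro even though Ferraro lies between Osei and the peak Janssen on the axis — preferences dip and rise again. Not single-peaked.
Ballot type 4 (peak Osei at position 5): ranking walks positions 5-4-3-2-1, expanding outward from the peak — single-peaked.
Ballot type 5: ranking walks positions 2-5-4-3-1; Osei is ranked above Ferraro even though Ferraro lies between Osei and the peak Janssen on the axis — preferences dip and rise again. Not single-peaked.
Ballot type 6 (peak Ekwueme at position 1): ranking walks positions 1-2-3-4-5, expanding outward from the peak — single-peaked.
Ballot type 1 violates single-peakedness, so the profile is not single-peaked on this axis.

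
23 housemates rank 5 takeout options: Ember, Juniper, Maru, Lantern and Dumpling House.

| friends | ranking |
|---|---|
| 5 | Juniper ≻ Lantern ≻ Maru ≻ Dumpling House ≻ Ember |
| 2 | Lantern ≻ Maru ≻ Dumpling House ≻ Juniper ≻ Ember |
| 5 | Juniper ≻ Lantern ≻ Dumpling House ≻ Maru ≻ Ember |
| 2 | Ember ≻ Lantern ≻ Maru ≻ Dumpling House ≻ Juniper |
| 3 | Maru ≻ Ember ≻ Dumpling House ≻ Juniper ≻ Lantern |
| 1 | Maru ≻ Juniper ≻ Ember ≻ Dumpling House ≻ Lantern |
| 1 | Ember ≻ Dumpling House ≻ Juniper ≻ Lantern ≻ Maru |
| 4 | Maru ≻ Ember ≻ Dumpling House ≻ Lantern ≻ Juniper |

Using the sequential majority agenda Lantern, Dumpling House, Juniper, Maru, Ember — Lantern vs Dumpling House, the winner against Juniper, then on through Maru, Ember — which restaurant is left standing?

Round 1: Lantern vs Dumpling House — 14–9, Lantern advances.
Round 2: Lantern vs Juniper — 8–15, Juniper advances.
Round 3: Juniper vs Maru — 11–12, Maru advances.
Round 4: Maru vs Ember — 20–3, Maru advances.
Maru survives the agenda.

Maru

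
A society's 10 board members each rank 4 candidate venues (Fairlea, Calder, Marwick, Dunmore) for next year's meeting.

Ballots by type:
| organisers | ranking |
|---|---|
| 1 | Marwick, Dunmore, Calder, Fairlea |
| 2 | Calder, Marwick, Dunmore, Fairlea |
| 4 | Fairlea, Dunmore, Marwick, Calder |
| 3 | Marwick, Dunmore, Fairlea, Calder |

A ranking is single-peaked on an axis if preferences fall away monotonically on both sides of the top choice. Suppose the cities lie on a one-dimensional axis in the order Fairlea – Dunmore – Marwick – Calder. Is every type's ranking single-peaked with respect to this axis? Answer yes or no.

Axis positions: Fairlea=1, Dunmore=2, Marwick=3, Calder=4.
Type 1 (peak Marwick at position 3): ranking walks positions 3-2-4-1, expanding outward from the peak — single-peaked.
Type 2 (peak Calder at position 4): ranking walks positions 4-3-2-1, expanding outward from the peak — single-peaked.
Type 3 (peak Fairlea at position 1): ranking walks positions 1-2-3-4, expanding outward from the peak — single-peaked.
Type 4 (peak Marwick at position 3): ranking walks positions 3-2-1-4, expanding outward from the peak — single-peaked.
Every ranking is single-peaked on this axis.

yes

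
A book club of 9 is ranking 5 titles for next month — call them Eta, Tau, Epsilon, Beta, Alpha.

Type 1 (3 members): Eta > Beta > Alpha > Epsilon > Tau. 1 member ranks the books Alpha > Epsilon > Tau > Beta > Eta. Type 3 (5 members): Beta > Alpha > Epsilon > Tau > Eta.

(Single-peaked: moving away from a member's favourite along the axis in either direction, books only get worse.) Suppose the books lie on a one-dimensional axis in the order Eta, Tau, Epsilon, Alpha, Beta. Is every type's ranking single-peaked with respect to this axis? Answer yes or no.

Axis positions: Eta=1, Tau=2, Epsilon=3, Alpha=4, Beta=5.
Type 1: ranking walks positions 1-5-4-3-2; Beta is ranked above Tau even though Tau lies between Beta and the peak Eta on the axis — preferences dip and rise again. Not single-peaked.
Type 2 (peak Alpha at position 4): ranking walks positions 4-3-2-5-1, expanding outward from the peak — single-peaked.
Type 3 (peak Beta at position 5): ranking walks positions 5-4-3-2-1, expanding outward from the peak — single-peaked.
Type 1 violates single-peakedness, so the profile is not single-peaked on this axis.

no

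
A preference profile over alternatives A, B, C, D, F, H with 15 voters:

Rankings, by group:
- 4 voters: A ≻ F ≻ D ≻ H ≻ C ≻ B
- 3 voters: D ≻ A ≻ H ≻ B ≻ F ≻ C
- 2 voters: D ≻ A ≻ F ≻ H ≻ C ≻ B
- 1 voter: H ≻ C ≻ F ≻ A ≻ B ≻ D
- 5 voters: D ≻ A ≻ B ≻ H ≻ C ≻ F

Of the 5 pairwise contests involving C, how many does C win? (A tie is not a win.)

0

C against each rival (15 voters):
C vs A: A wins 14–1.
C vs B: C is ranked higher on 4+2+1 = 7 ballots, B on 8. B wins 8–7.
C vs D: D wins 14–1.
C–F: F 9–6.
C vs H: C is ranked higher on 0 ballots, H on 15. H wins 15–0.
C beats no one; loses to A, B, D, F, H — 0 pairwise wins.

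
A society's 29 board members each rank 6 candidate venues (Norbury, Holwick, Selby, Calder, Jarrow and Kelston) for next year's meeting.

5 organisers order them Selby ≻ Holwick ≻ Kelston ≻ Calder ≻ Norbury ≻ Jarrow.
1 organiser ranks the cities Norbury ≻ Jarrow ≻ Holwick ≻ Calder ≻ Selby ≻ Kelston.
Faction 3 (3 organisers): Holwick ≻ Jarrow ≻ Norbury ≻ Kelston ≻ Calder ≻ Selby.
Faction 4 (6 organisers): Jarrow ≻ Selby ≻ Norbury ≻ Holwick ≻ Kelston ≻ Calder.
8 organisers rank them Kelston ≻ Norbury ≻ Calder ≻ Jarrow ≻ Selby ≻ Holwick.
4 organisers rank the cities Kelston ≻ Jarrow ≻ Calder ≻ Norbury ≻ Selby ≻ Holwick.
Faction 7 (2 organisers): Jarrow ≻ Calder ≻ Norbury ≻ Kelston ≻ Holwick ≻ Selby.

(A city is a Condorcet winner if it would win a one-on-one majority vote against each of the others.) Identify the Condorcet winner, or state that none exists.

Check each pair by majority over 29 ballots:
Norbury vs Holwick: Norbury wins 21–8.
Norbury vs Selby: Norbury wins 18–11.
Norbury–Calder: Norbury 18–11.
Norbury vs Jarrow: Jarrow, 15–14.
Norbury vs Kelston: Kelston wins 17–12.
Holwick vs Selby: Selby wins 23–6.
Holwick–Calder: Holwick 15–14.
Holwick vs Jarrow: Jarrow wins 21–8.
Holwick vs Kelston: Holwick wins 15–14.
Selby vs Calder: Calder, 18–11.
Selby vs Jarrow: Jarrow wins 24–5.
Selby–Kelston: Kelston 17–12.
Calder vs Jarrow: Jarrow, 16–13.
Calder vs Kelston: Kelston, 26–3.
Jarrow vs Kelston: Kelston wins 17–12.
Every city loses at least once (Norbury loses to Jarrow; Holwick loses to Norbury; Selby loses to Norbury; Calder loses to Norbury; Jarrow loses to Kelston; Kelston loses to Holwick). The majority relation contains the cycle Norbury beats Holwick beats Kelston beats Norbury, so there is no Condorcet winner.

none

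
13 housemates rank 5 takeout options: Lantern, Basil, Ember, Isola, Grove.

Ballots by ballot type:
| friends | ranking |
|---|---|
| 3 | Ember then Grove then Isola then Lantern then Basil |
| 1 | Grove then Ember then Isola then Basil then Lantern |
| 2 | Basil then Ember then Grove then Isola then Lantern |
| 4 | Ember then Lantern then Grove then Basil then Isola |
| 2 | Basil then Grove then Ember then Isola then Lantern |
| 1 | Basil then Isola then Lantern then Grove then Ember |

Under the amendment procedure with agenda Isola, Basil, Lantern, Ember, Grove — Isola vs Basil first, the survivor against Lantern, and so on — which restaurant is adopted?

Ember

Round 1: Isola vs Basil — 4–9, Basil advances.
Round 2: Basil vs Lantern — 6–7, Lantern advances.
Round 3: Lantern vs Ember — 1–12, Ember advances.
Round 4: Ember vs Grove — 9–4, Ember advances.
The agenda winner is Ember.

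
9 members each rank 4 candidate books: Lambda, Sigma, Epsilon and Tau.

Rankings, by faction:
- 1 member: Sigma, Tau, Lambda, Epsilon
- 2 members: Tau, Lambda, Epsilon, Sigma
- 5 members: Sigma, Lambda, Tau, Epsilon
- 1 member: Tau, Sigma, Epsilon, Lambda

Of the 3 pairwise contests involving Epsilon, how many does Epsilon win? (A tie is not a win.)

Epsilon against each rival (9 members):
Epsilon vs Lambda: 1 to 8, Lambda.
Epsilon–Sigma: Sigma 7–2.
Epsilon vs Tau: Tau, 9–0.
Epsilon beats no one; loses to Lambda, Sigma, Tau — 0 pairwise wins.

0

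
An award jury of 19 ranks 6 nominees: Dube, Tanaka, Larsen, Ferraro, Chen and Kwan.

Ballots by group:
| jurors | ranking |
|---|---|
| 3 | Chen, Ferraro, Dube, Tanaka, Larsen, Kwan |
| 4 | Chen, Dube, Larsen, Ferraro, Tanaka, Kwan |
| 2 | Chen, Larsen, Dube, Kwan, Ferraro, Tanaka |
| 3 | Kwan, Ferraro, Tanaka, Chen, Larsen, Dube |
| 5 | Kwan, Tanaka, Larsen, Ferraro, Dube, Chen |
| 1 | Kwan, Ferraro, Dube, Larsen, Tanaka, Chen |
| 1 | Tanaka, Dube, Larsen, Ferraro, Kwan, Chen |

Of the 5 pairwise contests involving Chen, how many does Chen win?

Chen against each rival (19 jurors):
Chen vs Dube: Chen is ranked higher on 3+4+2+3 = 12 ballots, Dube on 7. Chen wins 12–7.
Chen vs Tanaka: 9 to 10, Tanaka.
Chen vs Larsen: Chen preferred on 3+4+2+3 = 12 ballots; Chen wins 12–7.
Chen vs Ferraro: Ferraro, 10–9.
Chen vs Kwan: Chen is ranked higher on 3+4+2 = 9 ballots, Kwan on 10. Kwan wins 10–9.
Chen beats Dube, Larsen; loses to Tanaka, Ferraro, Kwan — 2 pairwise wins.

2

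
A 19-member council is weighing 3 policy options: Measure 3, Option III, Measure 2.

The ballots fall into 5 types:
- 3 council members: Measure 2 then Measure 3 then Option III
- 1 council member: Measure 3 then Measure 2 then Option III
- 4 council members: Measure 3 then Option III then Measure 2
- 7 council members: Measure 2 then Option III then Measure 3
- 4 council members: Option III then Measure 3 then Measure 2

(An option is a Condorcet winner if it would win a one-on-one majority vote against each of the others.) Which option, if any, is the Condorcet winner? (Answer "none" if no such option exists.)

Measure 2

Head-to-head results (19 council members):
Measure 3 vs Option III: Option III, 11–8.
Measure 3 vs Measure 2: Measure 2, 10–9.
Option III vs Measure 2: Measure 2, 11–8.
Measure 2 wins every pairwise contest, so Measure 2 is the Condorcet winner.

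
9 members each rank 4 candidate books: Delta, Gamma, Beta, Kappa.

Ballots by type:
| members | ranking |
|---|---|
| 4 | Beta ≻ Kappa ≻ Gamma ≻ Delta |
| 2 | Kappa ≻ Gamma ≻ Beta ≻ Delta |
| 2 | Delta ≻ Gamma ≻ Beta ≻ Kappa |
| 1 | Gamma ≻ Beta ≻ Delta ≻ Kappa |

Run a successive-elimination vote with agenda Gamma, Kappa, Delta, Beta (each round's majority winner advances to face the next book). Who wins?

Round 1: Gamma vs Kappa — 3–6, Kappa advances.
Round 2: Kappa vs Delta — 6–3, Kappa advances.
Round 3: Kappa vs Beta — 2–7, Beta advances.
Beta survives the agenda.

Beta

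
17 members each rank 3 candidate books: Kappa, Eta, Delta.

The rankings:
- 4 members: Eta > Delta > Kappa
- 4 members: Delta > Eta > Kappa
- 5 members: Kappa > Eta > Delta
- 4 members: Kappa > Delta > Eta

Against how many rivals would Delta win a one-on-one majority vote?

Delta against each rival (17 members):
Delta vs Kappa: Kappa, 9–8.
Delta vs Eta: Eta wins 9–8.
Delta beats no one; loses to Kappa, Eta — 0 pairwise wins.

0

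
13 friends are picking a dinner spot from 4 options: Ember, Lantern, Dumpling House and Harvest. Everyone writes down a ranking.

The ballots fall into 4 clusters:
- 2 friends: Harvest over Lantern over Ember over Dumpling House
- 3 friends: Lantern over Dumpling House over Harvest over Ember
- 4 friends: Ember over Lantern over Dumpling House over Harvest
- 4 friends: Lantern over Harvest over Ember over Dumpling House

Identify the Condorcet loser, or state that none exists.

none

Pairwise majorities:
Ember vs Lantern: Ember preferred on 4 ballots; Lantern wins 9–4.
Ember vs Dumpling House: Ember wins 10–3.
Ember vs Harvest: Harvest, 9–4.
Lantern–Dumpling House: Lantern 13–0.
Lantern vs Harvest: Lantern, 11–2.
Dumpling House vs Harvest: 7 to 6, Dumpling House.
Each restaurant has at least one pairwise win (Ember beats Dumpling House; Lantern beats Ember; Dumpling House beats Harvest; Harvest beats Ember) — no Condorcet loser.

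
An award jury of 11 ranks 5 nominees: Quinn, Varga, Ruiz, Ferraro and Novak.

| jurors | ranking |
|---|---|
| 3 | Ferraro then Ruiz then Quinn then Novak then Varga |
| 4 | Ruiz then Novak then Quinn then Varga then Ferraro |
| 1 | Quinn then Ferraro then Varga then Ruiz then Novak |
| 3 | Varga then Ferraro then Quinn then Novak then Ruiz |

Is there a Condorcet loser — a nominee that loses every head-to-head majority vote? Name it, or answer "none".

Head-to-head results (11 jurors):
Quinn vs Varga: 3+4+1 = 8 for Quinn, 3 for Varga — Quinn by 8–3.
Quinn vs Ruiz: 4 to 7, Ruiz.
Quinn–Ferraro: Ferraro 6–5.
Quinn–Novak: Quinn 7–4.
Varga–Ruiz: Ruiz 7–4.
Varga vs Ferraro: Varga preferred on 4+3 = 7 ballots; Varga wins 7–4.
Varga–Novak: Novak 7–4.
Ruiz vs Ferraro: Ferraro, 7–4.
Ruiz vs Novak: Ruiz wins 8–3.
Ferraro–Novak: Ferraro 7–4.
No nominee is winless: Quinn beats Varga; Varga beats Ferraro; Ruiz beats Quinn; Ferraro beats Quinn; Novak beats Varga. There is no Condorcet loser.

none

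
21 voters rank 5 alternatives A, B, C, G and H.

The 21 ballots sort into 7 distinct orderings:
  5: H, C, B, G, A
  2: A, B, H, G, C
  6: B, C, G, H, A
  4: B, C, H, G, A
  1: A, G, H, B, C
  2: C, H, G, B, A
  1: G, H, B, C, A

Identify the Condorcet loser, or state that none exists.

A

Head-to-head results (21 voters):
A–B: B 18–3.
A–C: C 18–3.
A–G: G 18–3.
A vs H: H wins 18–3.
B–C: B 14–7.
B vs G: B is ranked higher on 5+2+6+4 = 17 ballots, G on 4. B wins 17–4.
B vs H: 2+6+4 = 12 for B, 9 for H — B by 12–9.
C vs G: 5+6+4+2 = 17 for C, 4 for G — C by 17–4.
C vs H: C, 12–9.
G vs H: 6+1+1 = 8 for G, 13 for H — H by 13–8.
A loses to every other alternative — it is the Condorcet loser.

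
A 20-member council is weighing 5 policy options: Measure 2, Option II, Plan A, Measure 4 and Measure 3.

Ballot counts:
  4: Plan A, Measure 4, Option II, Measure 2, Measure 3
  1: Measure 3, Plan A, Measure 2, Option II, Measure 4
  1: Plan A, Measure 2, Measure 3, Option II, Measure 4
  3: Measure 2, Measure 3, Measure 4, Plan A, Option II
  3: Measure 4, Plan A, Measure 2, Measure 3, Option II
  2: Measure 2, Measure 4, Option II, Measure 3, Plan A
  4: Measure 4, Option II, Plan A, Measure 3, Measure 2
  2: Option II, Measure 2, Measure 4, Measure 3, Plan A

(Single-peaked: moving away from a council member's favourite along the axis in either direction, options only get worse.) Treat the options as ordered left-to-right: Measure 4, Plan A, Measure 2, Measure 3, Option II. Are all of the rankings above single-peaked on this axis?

Axis positions: Measure 4=1, Plan A=2, Measure 2=3, Measure 3=4, Option II=5.
Faction 1: ranking walks positions 2-1-5-3-4; Option II is ranked above Measure 2 even though Measure 2 lies between Option II and the peak Plan A on the axis — preferences dip and rise again. Not single-peaked.
Faction 2: ranking walks positions 4-2-3-5-1; Plan A is ranked above Measure 2 even though Measure 2 lies between Plan A and the peak Measure 3 on the axis — preferences dip and rise again. Not single-peaked.
Faction 3 (peak Plan A at position 2): ranking walks positions 2-3-4-5-1, expanding outward from the peak — single-peaked.
Faction 4: ranking walks positions 3-4-1-2-5; Measure 4 is ranked above Plan A even though Plan A lies between Measure 4 and the peak Measure 2 on the axis — preferences dip and rise again. Not single-peaked.
Faction 5 (peak Measure 4 at position 1): ranking walks positions 1-2-3-4-5, expanding outward from the peak — single-peaked.
Faction 6: ranking walks positions 3-1-5-4-2; Measure 4 is ranked above Plan A even though Plan A lies between Measure 4 and the peak Measure 2 on the axis — preferences dip and rise again. Not single-peaked.
Faction 7: ranking walks positions 1-5-2-4-3; Option II is ranked above Plan A even though Plan A lies between Option II and the peak Measure 4 on the axis — preferences dip and rise again. Not single-peaked.
Faction 8: ranking walks positions 5-3-1-4-2; Measure 2 is ranked above Measure 3 even though Measure 3 lies between Measure 2 and the peak Option II on the axis — preferences dip and rise again. Not single-peaked.
Faction 1 violates single-peakedness, so the profile is not single-peaked on this axis.

no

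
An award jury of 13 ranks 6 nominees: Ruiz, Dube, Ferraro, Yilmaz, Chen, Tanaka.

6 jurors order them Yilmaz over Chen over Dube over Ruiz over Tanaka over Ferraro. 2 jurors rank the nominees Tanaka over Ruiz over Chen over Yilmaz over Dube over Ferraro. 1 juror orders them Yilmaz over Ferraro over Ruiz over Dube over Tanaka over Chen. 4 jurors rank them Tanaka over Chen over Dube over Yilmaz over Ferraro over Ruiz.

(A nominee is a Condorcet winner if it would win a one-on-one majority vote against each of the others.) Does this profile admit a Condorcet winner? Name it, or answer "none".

Yilmaz

Check each pair by majority over 13 ballots:
Ruiz vs Dube: Ruiz is ranked higher on 2+1 = 3 ballots, Dube on 10. Dube wins 10–3.
Ruiz vs Ferraro: 8 to 5, Ruiz.
Ruiz vs Yilmaz: Ruiz preferred on 2 ballots; Yilmaz wins 11–2.
Ruiz vs Chen: Ruiz is ranked higher on 2+1 = 3 ballots, Chen on 10. Chen wins 10–3.
Ruiz vs Tanaka: Ruiz is ranked higher on 6+1 = 7 ballots, Tanaka on 6. Ruiz wins 7–6.
Dube vs Ferraro: 6+2+4 = 12 for Dube, 1 for Ferraro — Dube by 12–1.
Dube vs Yilmaz: 4 for Dube, 9 for Yilmaz — Yilmaz by 9–4.
Dube vs Chen: 1 to 12, Chen.
Dube vs Tanaka: 7 to 6, Dube.
Ferraro vs Yilmaz: Ferraro is ranked higher on 0 ballots, Yilmaz on 13. Yilmaz wins 13–0.
Ferraro vs Chen: 1 for Ferraro, 12 for Chen — Chen by 12–1.
Ferraro vs Tanaka: 1 for Ferraro, 12 for Tanaka — Tanaka by 12–1.
Yilmaz vs Chen: 6+1 = 7 for Yilmaz, 6 for Chen — Yilmaz by 7–6.
Yilmaz vs Tanaka: 7 to 6, Yilmaz.
Chen vs Tanaka: Chen is ranked higher on 6 ballots, Tanaka on 7. Tanaka wins 7–6.
Yilmaz defeats every rival head-to-head and is the Condorcet winner.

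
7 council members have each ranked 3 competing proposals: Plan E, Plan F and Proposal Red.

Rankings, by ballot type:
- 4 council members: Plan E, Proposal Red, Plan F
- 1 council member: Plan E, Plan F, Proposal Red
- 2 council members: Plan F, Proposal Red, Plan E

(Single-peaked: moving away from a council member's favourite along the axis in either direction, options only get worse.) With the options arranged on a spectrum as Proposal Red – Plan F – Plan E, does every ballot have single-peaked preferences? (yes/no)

no

Axis positions: Proposal Red=1, Plan F=2, Plan E=3.
Ballot type 1: ranking walks positions 3-1-2; Proposal Red is ranked above Plan F even though Plan F lies between Proposal Red and the peak Plan E on the axis — preferences dip and rise again. Not single-peaked.
Ballot type 2 (peak Plan E at position 3): ranking walks positions 3-2-1, expanding outward from the peak — single-peaked.
Ballot type 3 (peak Plan F at position 2): ranking walks positions 2-1-3, expanding outward from the peak — single-peaked.
Ballot type 1 violates single-peakedness, so the profile is not single-peaked on this axis.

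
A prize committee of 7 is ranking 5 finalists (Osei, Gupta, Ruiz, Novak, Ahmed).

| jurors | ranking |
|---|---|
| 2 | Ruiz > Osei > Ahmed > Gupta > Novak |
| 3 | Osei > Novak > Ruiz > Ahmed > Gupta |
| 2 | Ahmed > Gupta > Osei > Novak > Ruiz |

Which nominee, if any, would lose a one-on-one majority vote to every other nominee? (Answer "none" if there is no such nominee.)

Head-to-head results (7 jurors):
Osei vs Gupta: 5 to 2, Osei.
Osei vs Ruiz: Osei is ranked higher on 3+2 = 5 ballots, Ruiz on 2. Osei wins 5–2.
Osei vs Novak: 7 to 0, Osei.
Osei vs Ahmed: 2+3 = 5 for Osei, 2 for Ahmed — Osei by 5–2.
Gupta vs Ruiz: Ruiz, 5–2.
Gupta vs Novak: Gupta preferred on 2+2 = 4 ballots; Gupta wins 4–3.
Gupta–Ahmed: Ahmed 7–0.
Ruiz vs Novak: 2 to 5, Novak.
Ruiz vs Ahmed: Ruiz, 5–2.
Novak vs Ahmed: Novak is ranked higher on 3 ballots, Ahmed on 4. Ahmed wins 4–3.
Every nominee wins at least one matchup (Osei beats Gupta; Gupta beats Novak; Ruiz beats Gupta; Novak beats Ruiz; Ahmed beats Gupta), so there is no Condorcet loser.

none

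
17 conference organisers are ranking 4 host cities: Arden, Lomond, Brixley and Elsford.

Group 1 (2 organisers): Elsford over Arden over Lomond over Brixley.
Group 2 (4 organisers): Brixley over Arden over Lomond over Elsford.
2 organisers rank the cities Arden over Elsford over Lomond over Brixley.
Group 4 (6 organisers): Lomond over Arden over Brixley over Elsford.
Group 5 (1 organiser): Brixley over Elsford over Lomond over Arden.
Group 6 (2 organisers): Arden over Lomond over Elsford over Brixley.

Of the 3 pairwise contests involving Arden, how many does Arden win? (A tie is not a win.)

3

Arden against each rival (17 organisers):
Arden–Lomond: Arden 10–7.
Arden vs Brixley: Arden, 12–5.
Arden vs Elsford: 14 to 3, Arden.
Arden beats Lomond, Brixley, Elsford — 3 pairwise wins.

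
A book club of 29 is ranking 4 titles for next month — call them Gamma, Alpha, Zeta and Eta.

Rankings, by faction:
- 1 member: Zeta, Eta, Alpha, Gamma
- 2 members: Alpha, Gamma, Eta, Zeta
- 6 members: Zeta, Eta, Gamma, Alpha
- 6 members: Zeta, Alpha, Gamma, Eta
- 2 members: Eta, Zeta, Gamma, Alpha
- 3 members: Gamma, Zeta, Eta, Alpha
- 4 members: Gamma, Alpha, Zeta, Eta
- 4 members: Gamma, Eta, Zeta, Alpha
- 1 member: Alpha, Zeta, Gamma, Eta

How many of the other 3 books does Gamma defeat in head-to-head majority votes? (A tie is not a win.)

Gamma against each rival (29 members):
Gamma vs Alpha: Gamma, 19–10.
Gamma vs Zeta: Gamma is ranked higher on 2+3+4+4 = 13 ballots, Zeta on 16. Zeta wins 16–13.
Gamma vs Eta: Gamma, 20–9.
Gamma beats Alpha, Eta; loses to Zeta — 2 pairwise wins.

2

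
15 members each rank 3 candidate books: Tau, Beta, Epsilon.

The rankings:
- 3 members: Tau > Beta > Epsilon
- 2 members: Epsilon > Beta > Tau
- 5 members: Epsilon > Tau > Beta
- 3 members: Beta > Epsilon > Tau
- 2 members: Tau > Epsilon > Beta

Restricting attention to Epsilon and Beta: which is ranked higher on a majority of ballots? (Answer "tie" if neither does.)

Ballots ranking Epsilon above Beta: 2 + 5 + 2 = 9.
Ballots ranking Beta above Epsilon: 15 − 9 = 6.
Epsilon wins the head-to-head 9–6.

Epsilon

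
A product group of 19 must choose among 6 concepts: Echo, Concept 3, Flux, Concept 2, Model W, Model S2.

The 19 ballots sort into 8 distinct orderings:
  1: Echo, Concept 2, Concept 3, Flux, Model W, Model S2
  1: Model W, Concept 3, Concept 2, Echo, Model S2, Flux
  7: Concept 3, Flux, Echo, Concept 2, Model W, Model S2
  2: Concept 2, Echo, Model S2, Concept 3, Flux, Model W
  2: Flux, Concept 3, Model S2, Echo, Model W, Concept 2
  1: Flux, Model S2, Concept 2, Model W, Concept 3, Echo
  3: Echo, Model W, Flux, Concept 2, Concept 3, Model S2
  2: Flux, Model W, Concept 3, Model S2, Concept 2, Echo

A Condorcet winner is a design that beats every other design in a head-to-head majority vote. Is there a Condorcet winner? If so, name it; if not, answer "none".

Check each pair by majority over 19 ballots:
Echo vs Concept 3: Concept 3 wins 13–6.
Echo vs Flux: Flux, 12–7.
Echo vs Concept 2: Echo wins 13–6.
Echo vs Model W: Echo wins 15–4.
Echo vs Model S2: Echo wins 14–5.
Concept 3–Flux: Concept 3 11–8.
Concept 3 vs Concept 2: Concept 3, 12–7.
Concept 3–Model W: Concept 3 12–7.
Concept 3 vs Model S2: Concept 3 wins 16–3.
Flux–Concept 2: Flux 15–4.
Flux vs Model W: Flux, 15–4.
Flux vs Model S2: Flux wins 16–3.
Concept 2 vs Model W: Concept 2 wins 11–8.
Concept 2 vs Model S2: Concept 2, 14–5.
Model W vs Model S2: Model W wins 14–5.
Concept 3 defeats every rival head-to-head and is the Condorcet winner.

Concept 3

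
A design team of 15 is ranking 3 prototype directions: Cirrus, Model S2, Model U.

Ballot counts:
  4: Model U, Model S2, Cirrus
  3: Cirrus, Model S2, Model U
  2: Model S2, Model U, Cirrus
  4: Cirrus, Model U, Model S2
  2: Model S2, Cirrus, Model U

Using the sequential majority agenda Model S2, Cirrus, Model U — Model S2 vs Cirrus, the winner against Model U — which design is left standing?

Model U

Round 1: Model S2 vs Cirrus — 8–7, Model S2 advances.
Round 2: Model S2 vs Model U — 7–8, Model U advances.
Model U survives the agenda.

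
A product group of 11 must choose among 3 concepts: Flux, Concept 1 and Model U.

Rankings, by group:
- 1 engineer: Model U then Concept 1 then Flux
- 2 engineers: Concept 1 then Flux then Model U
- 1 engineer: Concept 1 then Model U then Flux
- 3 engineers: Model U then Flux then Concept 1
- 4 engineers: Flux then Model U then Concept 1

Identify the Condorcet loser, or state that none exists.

Concept 1

Pairwise majorities:
Flux vs Concept 1: 3+4 = 7 for Flux, 4 for Concept 1 — Flux by 7–4.
Flux vs Model U: Flux, 6–5.
Concept 1 vs Model U: 3 to 8, Model U.
Concept 1 is beaten in every head-to-head and is the Condorcet loser.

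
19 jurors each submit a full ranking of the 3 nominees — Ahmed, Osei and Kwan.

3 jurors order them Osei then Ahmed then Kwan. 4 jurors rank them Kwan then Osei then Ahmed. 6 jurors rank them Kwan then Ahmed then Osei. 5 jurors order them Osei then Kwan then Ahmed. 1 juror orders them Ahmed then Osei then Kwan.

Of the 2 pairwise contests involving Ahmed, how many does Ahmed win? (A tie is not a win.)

0

Ahmed against each rival (19 jurors):
Ahmed–Osei: Osei 12–7.
Ahmed–Kwan: Kwan 15–4.
Ahmed beats no one; loses to Osei, Kwan — 0 pairwise wins.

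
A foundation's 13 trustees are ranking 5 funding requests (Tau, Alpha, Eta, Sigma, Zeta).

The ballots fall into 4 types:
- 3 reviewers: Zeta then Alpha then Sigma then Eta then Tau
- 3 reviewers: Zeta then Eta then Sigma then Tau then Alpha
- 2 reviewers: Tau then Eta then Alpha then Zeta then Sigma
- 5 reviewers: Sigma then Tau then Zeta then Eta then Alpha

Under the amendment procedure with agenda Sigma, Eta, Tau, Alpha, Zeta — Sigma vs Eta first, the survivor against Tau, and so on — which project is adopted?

Zeta

Round 1: Sigma vs Eta — 8–5, Sigma advances.
Round 2: Sigma vs Tau — 11–2, Sigma advances.
Round 3: Sigma vs Alpha — 8–5, Sigma advances.
Round 4: Sigma vs Zeta — 5–8, Zeta advances.
Zeta survives the agenda.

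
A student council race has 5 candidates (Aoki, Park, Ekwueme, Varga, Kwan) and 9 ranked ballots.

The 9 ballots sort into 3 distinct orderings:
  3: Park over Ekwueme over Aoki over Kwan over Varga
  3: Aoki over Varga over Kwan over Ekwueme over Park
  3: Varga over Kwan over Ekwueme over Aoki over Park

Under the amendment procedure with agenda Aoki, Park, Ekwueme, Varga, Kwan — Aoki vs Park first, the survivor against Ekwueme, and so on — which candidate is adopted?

Round 1: Aoki vs Park — 6–3, Aoki advances.
Round 2: Aoki vs Ekwueme — 3–6, Ekwueme advances.
Round 3: Ekwueme vs Varga — 3–6, Varga advances.
Round 4: Varga vs Kwan — 6–3, Varga advances.
Varga survives the agenda.

Varga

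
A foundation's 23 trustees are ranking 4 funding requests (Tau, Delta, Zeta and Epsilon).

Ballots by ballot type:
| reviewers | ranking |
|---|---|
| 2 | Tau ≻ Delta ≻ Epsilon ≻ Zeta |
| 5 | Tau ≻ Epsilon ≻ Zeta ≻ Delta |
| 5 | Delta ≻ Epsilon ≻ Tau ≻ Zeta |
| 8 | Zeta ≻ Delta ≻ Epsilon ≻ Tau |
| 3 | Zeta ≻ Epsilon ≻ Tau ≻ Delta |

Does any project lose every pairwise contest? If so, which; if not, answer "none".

Pairwise majorities:
Tau vs Delta: Delta, 13–10.
Tau–Zeta: Tau 12–11.
Tau vs Epsilon: 7 to 16, Epsilon.
Delta vs Zeta: Delta preferred on 2+5 = 7 ballots; Zeta wins 16–7.
Delta vs Epsilon: 2+5+8 = 15 for Delta, 8 for Epsilon — Delta by 15–8.
Zeta vs Epsilon: 11 to 12, Epsilon.
Each project has at least one pairwise win (Tau beats Zeta; Delta beats Tau; Zeta beats Delta; Epsilon beats Tau) — no Condorcet loser.

none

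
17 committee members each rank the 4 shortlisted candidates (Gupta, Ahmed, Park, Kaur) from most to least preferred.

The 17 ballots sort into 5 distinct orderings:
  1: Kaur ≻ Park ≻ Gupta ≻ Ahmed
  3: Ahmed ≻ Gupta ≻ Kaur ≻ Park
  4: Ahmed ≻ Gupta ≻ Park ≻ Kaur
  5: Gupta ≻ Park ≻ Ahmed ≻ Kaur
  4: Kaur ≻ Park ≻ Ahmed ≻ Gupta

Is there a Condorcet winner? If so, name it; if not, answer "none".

none

Pairwise majorities:
Gupta vs Ahmed: 6 to 11, Ahmed.
Gupta vs Park: Gupta preferred on 3+4+5 = 12 ballots; Gupta wins 12–5.
Gupta vs Kaur: Gupta is ranked higher on 3+4+5 = 12 ballots, Kaur on 5. Gupta wins 12–5.
Ahmed vs Park: 3+4 = 7 for Ahmed, 10 for Park — Park by 10–7.
Ahmed vs Kaur: Ahmed preferred on 3+4+5 = 12 ballots; Ahmed wins 12–5.
Park vs Kaur: Park is ranked higher on 4+5 = 9 ballots, Kaur on 8. Park wins 9–8.
Every candidate loses at least once (Gupta loses to Ahmed; Ahmed loses to Park; Park loses to Gupta; Kaur loses to Gupta). The majority relation contains the cycle Gupta beats Park beats Ahmed beats Gupta, so there is no Condorcet winner.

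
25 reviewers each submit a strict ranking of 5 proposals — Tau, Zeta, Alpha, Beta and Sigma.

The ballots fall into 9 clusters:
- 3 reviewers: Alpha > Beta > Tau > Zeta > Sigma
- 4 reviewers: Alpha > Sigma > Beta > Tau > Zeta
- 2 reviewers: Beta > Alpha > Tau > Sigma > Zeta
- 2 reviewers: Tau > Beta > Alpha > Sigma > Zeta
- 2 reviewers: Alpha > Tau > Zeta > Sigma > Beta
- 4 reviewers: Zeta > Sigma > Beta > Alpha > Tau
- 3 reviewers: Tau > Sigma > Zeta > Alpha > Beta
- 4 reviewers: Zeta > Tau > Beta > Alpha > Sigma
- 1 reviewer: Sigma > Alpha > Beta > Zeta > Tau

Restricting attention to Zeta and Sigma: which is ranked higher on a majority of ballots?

Zeta

Ballots ranking Zeta above Sigma: 3 + 2 + 4 + 4 = 13.
Ballots ranking Sigma above Zeta: 25 − 13 = 12.
Zeta wins the head-to-head 13–12.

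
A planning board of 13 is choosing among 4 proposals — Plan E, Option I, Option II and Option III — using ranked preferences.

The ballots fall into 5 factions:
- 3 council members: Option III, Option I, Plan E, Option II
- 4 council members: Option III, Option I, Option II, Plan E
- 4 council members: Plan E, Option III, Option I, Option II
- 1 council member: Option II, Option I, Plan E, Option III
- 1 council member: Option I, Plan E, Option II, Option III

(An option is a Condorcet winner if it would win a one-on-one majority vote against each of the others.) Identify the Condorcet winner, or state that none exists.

Head-to-head results (13 council members):
Plan E vs Option I: Plan E is ranked higher on 4 ballots, Option I on 9. Option I wins 9–4.
Plan E vs Option II: 8 to 5, Plan E.
Plan E vs Option III: Option III wins 7–6.
Option I vs Option II: Option I wins 12–1.
Option I vs Option III: Option III, 11–2.
Option II vs Option III: 1+1 = 2 for Option II, 11 for Option III — Option III by 11–2.
Option III defeats every rival head-to-head and is the Condorcet winner.

Option III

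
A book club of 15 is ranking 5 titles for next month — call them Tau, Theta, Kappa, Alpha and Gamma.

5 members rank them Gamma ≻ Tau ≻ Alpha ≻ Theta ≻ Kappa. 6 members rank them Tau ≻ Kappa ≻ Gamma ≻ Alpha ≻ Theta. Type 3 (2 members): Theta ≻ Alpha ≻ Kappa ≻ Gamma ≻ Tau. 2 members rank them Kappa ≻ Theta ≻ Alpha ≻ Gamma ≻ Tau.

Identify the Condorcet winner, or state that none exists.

Pairwise majorities:
Tau vs Theta: Tau wins 11–4.
Tau vs Kappa: Tau is ranked higher on 5+6 = 11 ballots, Kappa on 4. Tau wins 11–4.
Tau vs Alpha: Tau wins 11–4.
Tau vs Gamma: Gamma, 9–6.
Theta vs Kappa: Kappa, 8–7.
Theta vs Alpha: Alpha, 11–4.
Theta vs Gamma: Theta is ranked higher on 2+2 = 4 ballots, Gamma on 11. Gamma wins 11–4.
Kappa vs Alpha: Kappa is ranked higher on 6+2 = 8 ballots, Alpha on 7. Kappa wins 8–7.
Kappa–Gamma: Kappa 10–5.
Alpha vs Gamma: Alpha is ranked higher on 2+2 = 4 ballots, Gamma on 11. Gamma wins 11–4.
Every book loses at least once (Tau loses to Gamma; Theta loses to Tau; Kappa loses to Tau; Alpha loses to Tau; Gamma loses to Kappa). The majority relation contains the cycle Tau > Kappa > Gamma > Tau, so there is no Condorcet winner.

none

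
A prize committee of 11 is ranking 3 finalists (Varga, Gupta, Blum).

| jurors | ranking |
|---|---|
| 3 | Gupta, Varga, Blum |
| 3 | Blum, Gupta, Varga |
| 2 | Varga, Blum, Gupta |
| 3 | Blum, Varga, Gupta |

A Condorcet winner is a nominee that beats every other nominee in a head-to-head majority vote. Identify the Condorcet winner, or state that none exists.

Blum

Check each pair by majority over 11 ballots:
Varga vs Gupta: 5 to 6, Gupta.
Varga vs Blum: 5 to 6, Blum.
Gupta vs Blum: 3 to 8, Blum.
Only Blum has no losses; Blum is the Condorcet winner.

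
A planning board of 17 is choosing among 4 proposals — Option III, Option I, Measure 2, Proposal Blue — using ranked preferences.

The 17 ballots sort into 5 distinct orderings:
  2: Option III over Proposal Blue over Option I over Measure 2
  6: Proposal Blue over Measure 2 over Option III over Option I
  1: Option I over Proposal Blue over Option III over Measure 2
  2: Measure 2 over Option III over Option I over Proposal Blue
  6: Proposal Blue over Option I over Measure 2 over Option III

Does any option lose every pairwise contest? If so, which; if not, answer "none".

none

Pairwise majorities:
Option III vs Option I: 10 to 7, Option III.
Option III vs Measure 2: 2+1 = 3 for Option III, 14 for Measure 2 — Measure 2 by 14–3.
Option III vs Proposal Blue: 4 to 13, Proposal Blue.
Option I vs Measure 2: 9 to 8, Option I.
Option I vs Proposal Blue: Proposal Blue wins 14–3.
Measure 2 vs Proposal Blue: Measure 2 preferred on 2 ballots; Proposal Blue wins 15–2.
No option is winless: Option III beats Option I; Option I beats Measure 2; Measure 2 beats Option III; Proposal Blue beats Option III. There is no Condorcet loser.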